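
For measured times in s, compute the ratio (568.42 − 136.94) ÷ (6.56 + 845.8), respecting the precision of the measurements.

5.062 × 10^-1

568.42 − 136.94 = 431.48, limited to 2 d.p. → 5 s.f.; 6.56 + 845.8 = 852.36, limited to 1 d.p. → 4 s.f.
Carrying full precision, 431.48 ÷ 852.36 = 0.50621802994…; keep min(5, 4) = 4 s.f.
Rounded to 4 significant figures: 5.062 × 10^-1.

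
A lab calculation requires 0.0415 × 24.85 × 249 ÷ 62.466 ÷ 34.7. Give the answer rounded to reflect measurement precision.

0.0415 × 24.85 × 249 ÷ 62.466 ÷ 34.7 = 0.11846789322…
Multiplication/division keeps the fewest significant figures: 0.0415 → 3 s.f., 24.85 → 4 s.f., 249 → 3 s.f., 62.466 → 5 s.f., 34.7 → 3 s.f.; limit is 3.
Rounded to 3 significant figures: 0.118.

0.118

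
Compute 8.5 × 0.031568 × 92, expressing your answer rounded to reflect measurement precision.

8.5 × 0.031568 × 92 = 24.686176
Multiplication/division keeps the fewest significant figures: 8.5 → 2 s.f., 0.031568 → 5 s.f., 92 → 2 s.f.; limit is 2.
Rounded to 2 significant figures: 25.

25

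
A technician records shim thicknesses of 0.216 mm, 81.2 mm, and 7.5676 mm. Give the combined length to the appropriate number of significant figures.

0.216 mm + 81.2 mm + 7.5676 mm = 88.9836 mm.
Addition/subtraction keeps the fewest decimal places: 0.216 → 3 decimal places, 81.2 → 1 decimal place, 7.5676 → 4 decimal places; limit is 1.
Rounded to 1 decimal place: 89.0 mm.

89.0 mm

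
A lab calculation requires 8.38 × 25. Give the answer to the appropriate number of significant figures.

8.38 × 25 = 209.5
Multiplication/division keeps the fewest significant figures: 8.38 → 3 s.f., 25 → 2 s.f.; limit is 2.
Rounded to 2 significant figures: 2.1 × 10².

2.1 × 10²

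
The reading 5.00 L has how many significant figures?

3

5.00: trailing zeros after a decimal point are significant.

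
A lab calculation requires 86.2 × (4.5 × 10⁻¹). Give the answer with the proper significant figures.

39

86.2 × (4.5 × 10⁻¹) = 38.79
Multiplication/division keeps the fewest significant figures: 86.2 → 3 s.f., 4.5 × 10⁻¹ → 2 s.f.; limit is 2.
Rounded to 2 significant figures: 39.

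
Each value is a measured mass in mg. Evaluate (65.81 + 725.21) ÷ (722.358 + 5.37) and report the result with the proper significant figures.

65.81 + 725.21 = 791.02, limited to 2 d.p. → 5 s.f.; 722.358 + 5.37 = 727.728, limited to 2 d.p. → 5 s.f.
Carrying full precision, 791.02 ÷ 727.728 = 1.08697205549…; keep min(5, 5) = 5 s.f.
Rounded to 5 significant figures: 1.0870.

1.0870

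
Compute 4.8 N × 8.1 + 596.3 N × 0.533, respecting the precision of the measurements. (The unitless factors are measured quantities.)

4.8 × 8.1 = 38.88 → 39 N (2 s.f., last digit at the 10^0 place).
596.3 × 0.533 = 317.8279 → 3.18 × 10^2 N (3 s.f., last digit at the 10^0 place).
Sum: 356.7079 N; keep the coarser place, 10^0.
Result: 357 N.

357 N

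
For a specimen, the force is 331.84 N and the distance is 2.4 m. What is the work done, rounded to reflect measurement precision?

8.0 × 10² J

work done = 331.84 N × 2.4 m = 796.416 J.
331.84 has 5 significant figures; 2.4 has 2.
Division/multiplication keeps the fewest: 2 significant figures.
Rounded: 8.0 × 10² J.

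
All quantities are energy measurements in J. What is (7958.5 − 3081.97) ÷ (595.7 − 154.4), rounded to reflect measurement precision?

7958.5 − 3081.97 = 4876.53, limited to 1 d.p. → 5 s.f.; 595.7 − 154.4 = 441.3, limited to 1 d.p. → 4 s.f.
Carrying full precision, 4876.53 ÷ 441.3 = 11.0503738953…; keep min(5, 4) = 4 s.f.
Rounded to 4 significant figures: 11.05.

11.05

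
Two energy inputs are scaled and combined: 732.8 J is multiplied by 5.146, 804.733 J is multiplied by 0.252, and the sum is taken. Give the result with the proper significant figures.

732.8 × 5.146 = 3770.9888 → 3771 J (4 s.f., last digit at the 10^0 place).
804.733 × 0.252 = 202.792716 → 203 J (3 s.f., last digit at the 10^0 place).
Sum: 3973.781516 J; keep the coarser place, 10^0.
Result: 3974 J.

3974 J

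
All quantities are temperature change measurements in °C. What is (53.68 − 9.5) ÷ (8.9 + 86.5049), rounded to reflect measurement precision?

53.68 − 9.5 = 44.18, limited to 1 d.p. → 3 s.f.; 8.9 + 86.5049 = 95.4049, limited to 1 d.p. → 3 s.f.
Carrying full precision, 44.18 ÷ 95.4049 = 0.46307894039…; keep min(3, 3) = 3 s.f.
Rounded to 3 significant figures: 0.463.

0.463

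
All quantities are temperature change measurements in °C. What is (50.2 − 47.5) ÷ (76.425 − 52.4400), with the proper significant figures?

50.2 − 47.5 = 2.7, limited to 1 d.p. → 2 s.f.; 76.425 − 52.4400 = 23.9850, limited to 3 d.p. → 5 s.f.
Carrying full precision, 2.7 ÷ 23.9850 = 0.112570356473…; keep min(2, 5) = 2 s.f.
Rounded to 2 significant figures: 0.11.

0.11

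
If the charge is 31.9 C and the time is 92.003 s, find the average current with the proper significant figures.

0.347 A

average current = 31.9 C ÷ 92.003 s = 0.346727824093… A.
31.9 has 3 significant figures; 92.003 has 5.
Division/multiplication keeps the fewest: 3 significant figures.
Rounded: 0.347 A.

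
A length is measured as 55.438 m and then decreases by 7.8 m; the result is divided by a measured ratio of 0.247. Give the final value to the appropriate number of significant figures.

193 m

55.438 m − 7.8 m = 47.638 m; the difference is limited to 1 decimal place (3 s.f.).
Carrying full precision, 47.638 ÷ 0.247 = 192.866396761… m; 0.247 has 3 s.f., so the result keeps min(3, 3) = 3 s.f.
Rounded to 3 significant figures: 193 m.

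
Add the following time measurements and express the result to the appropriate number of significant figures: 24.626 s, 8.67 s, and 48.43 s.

24.626 s + 8.67 s + 48.43 s = 81.726 s.
Addition/subtraction keeps the fewest decimal places: 24.626 → 3 decimal places, 8.67 → 2 decimal places, 48.43 → 2 decimal places; limit is 2.
Rounded to 2 decimal places: 81.73 s.

81.73 s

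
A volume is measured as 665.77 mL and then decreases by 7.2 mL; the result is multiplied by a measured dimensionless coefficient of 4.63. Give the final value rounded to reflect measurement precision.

3.05 × 10^3 mL

665.77 mL − 7.2 mL = 658.57 mL; the difference is limited to 1 decimal place (4 s.f.).
Carrying full precision, 658.57 × 4.63 = 3049.1791 mL; 4.63 has 3 s.f., so the result keeps min(4, 3) = 3 s.f.
Rounded to 3 significant figures: 3.05 × 10^3 mL.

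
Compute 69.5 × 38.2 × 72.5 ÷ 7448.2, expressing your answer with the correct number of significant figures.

69.5 × 38.2 × 72.5 ÷ 7448.2 = 25.8425189979…
Multiplication/division keeps the fewest significant figures: 69.5 → 3 s.f., 38.2 → 3 s.f., 72.5 → 3 s.f., 7448.2 → 5 s.f.; limit is 3.
Rounded to 3 significant figures: 25.8.

25.8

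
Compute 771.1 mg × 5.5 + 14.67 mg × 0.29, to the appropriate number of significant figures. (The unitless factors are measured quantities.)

771.1 × 5.5 = 4241.05 → 4.2 × 10³ mg (2 s.f., last digit at the 10^2 place).
14.67 × 0.29 = 4.2543 → 4.3 mg (2 s.f., last digit at the 10^-1 place).
Sum: 4245.3043 mg; keep the coarser place, 10^2.
Result: 4.2 × 10³ mg.

4.2 × 10³ mg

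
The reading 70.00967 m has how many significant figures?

70.00967: zeros between nonzero digits are significant.

7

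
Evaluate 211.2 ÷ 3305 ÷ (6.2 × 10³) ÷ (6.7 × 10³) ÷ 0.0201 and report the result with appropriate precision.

211.2 ÷ 3305 ÷ (6.2 × 10³) ÷ (6.7 × 10³) ÷ 0.0201 = 7.65349672012 × 10^-8…
Multiplication/division keeps the fewest significant figures: 211.2 → 4 s.f., 3305 → 4 s.f., 6.2 × 10³ → 2 s.f., 6.7 × 10³ → 2 s.f., 0.0201 → 3 s.f.; limit is 2.
Rounded to 2 significant figures: 7.7 × 10⁻⁸.

7.7 × 10⁻⁸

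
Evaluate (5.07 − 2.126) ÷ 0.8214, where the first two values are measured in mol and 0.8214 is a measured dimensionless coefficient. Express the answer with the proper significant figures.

3.58 mol

5.07 mol − 2.126 mol = 2.944 mol; the difference is limited to 2 decimal places (3 s.f.).
Carrying full precision, 2.944 ÷ 0.8214 = 3.58412466521… mol; 0.8214 has 4 s.f., so the result keeps min(3, 4) = 3 s.f.
Rounded to 3 significant figures: 3.58 mol.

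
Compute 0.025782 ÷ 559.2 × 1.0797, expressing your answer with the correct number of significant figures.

4.978 × 10^-5

0.025782 ÷ 559.2 × 1.0797 = 0.0000497797306867…
Multiplication/division keeps the fewest significant figures: 0.025782 → 5 s.f., 559.2 → 4 s.f., 1.0797 → 5 s.f.; limit is 4.
Rounded to 4 significant figures: 4.978 × 10^-5.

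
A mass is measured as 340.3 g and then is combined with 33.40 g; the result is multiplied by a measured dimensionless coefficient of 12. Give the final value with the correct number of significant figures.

340.3 g + 33.40 g = 373.70 g; the sum is limited to 1 decimal place (4 s.f.).
Carrying full precision, 373.70 × 12 = 4484.4 g; 12 has 2 s.f., so the result keeps min(4, 2) = 2 s.f.
Rounded to 2 significant figures: 4.5 × 10³ g.

4.5 × 10³ g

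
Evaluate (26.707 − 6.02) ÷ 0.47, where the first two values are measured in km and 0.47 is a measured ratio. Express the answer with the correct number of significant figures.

44 km

26.707 km − 6.02 km = 20.687 km; the difference is limited to 2 decimal places (4 s.f.).
Carrying full precision, 20.687 ÷ 0.47 = 44.014893617… km; 0.47 has 2 s.f., so the result keeps min(4, 2) = 2 s.f.
Rounded to 2 significant figures: 44 km.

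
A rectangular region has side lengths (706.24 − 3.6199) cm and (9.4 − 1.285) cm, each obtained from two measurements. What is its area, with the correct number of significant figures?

5.7 × 10^3 cm²

706.24 − 3.6199 = 702.6201, limited to 2 d.p. → 5 s.f.; 9.4 − 1.285 = 8.115, limited to 1 d.p. → 2 s.f.
Carrying full precision, 702.6201 × 8.115 = 5701.7621115; keep min(5, 2) = 2 s.f.
Rounded to 2 significant figures: 5.7 × 10^3 cm².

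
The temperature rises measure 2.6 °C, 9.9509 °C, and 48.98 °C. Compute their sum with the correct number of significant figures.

2.6 °C + 9.9509 °C + 48.98 °C = 61.5309 °C.
Addition/subtraction keeps the fewest decimal places: 2.6 → 1 decimal place, 9.9509 → 4 decimal places, 48.98 → 2 decimal places; limit is 1.
Rounded to 1 decimal place: 61.5 °C.

61.5 °C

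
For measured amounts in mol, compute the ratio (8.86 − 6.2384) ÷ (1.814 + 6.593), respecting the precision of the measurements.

0.312

8.86 − 6.2384 = 2.6216, limited to 2 d.p. → 3 s.f.; 1.814 + 6.593 = 8.407, limited to 3 d.p. → 4 s.f.
Carrying full precision, 2.6216 ÷ 8.407 = 0.311835375283…; keep min(3, 4) = 3 s.f.
Rounded to 3 significant figures: 0.312.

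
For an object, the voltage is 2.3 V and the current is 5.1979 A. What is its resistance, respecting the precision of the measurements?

0.44 Ω

resistance = 2.3 V ÷ 5.1979 A = 0.442486388734… Ω.
2.3 has 2 significant figures; 5.1979 has 5.
Division/multiplication keeps the fewest: 2 significant figures.
Rounded: 0.44 Ω.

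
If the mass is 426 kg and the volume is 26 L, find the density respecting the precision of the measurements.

density = 426 kg ÷ 26 L = 16.3846153846… kg/L.
426 has 3 significant figures; 26 has 2.
Division/multiplication keeps the fewest: 2 significant figures.
Rounded: 16 kg/L.

16 kg/L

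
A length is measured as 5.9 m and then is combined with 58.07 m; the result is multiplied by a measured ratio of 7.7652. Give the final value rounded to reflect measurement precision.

4.97 × 10^2 m

5.9 m + 58.07 m = 63.97 m; the sum is limited to 1 decimal place (3 s.f.).
Carrying full precision, 63.97 × 7.7652 = 496.739844 m; 7.7652 has 5 s.f., so the result keeps min(3, 5) = 3 s.f.
Rounded to 3 significant figures: 4.97 × 10^2 m.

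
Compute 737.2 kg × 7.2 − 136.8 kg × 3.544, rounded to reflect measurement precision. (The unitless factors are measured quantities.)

737.2 × 7.2 = 5307.84 → 5.3 × 10³ kg (2 s.f., last digit at the 10^2 place).
136.8 × 3.544 = 484.8192 → 484.8 kg (4 s.f., last digit at the 10^-1 place).
Difference: 4823.0208 kg; keep the coarser place, 10^2.
Result: 4.8 × 10³ kg.

4.8 × 10³ kg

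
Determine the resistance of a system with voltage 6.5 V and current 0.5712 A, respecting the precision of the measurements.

resistance = 6.5 V ÷ 0.5712 A = 11.3795518207… Ω.
6.5 has 2 significant figures; 0.5712 has 4.
Division/multiplication keeps the fewest: 2 significant figures.
Rounded: 11 Ω.

11 Ω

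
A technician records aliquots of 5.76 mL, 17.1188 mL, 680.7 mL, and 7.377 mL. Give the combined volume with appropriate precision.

711.0 mL

5.76 mL + 17.1188 mL + 680.7 mL + 7.377 mL = 710.9558 mL.
Addition/subtraction keeps the fewest decimal places: 5.76 → 2 decimal places, 17.1188 → 4 decimal places, 680.7 → 1 decimal place, 7.377 → 3 decimal places; limit is 1.
Rounded to 1 decimal place: 711.0 mL.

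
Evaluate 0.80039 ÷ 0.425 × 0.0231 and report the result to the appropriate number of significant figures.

0.80039 ÷ 0.425 × 0.0231 = 0.0435035505882…
Multiplication/division keeps the fewest significant figures: 0.80039 → 5 s.f., 0.425 → 3 s.f., 0.0231 → 3 s.f.; limit is 3.
Rounded to 3 significant figures: 0.0435.

0.0435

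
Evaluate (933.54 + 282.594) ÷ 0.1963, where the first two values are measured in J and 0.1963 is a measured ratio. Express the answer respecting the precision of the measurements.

933.54 J + 282.594 J = 1216.134 J; the sum is limited to 2 decimal places (6 s.f.).
Carrying full precision, 1216.134 ÷ 0.1963 = 6195.28273051… J; 0.1963 has 4 s.f., so the result keeps min(6, 4) = 4 s.f.
Rounded to 4 significant figures: 6195 J.

6195 J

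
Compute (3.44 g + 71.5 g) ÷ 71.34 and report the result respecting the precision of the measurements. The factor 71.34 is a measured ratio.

1.05 g

3.44 g + 71.5 g = 74.94 g; the sum is limited to 1 decimal place (3 s.f.).
Carrying full precision, 74.94 ÷ 71.34 = 1.05046257359… g; 71.34 has 4 s.f., so the result keeps min(3, 4) = 3 s.f.
Rounded to 3 significant figures: 1.05 g.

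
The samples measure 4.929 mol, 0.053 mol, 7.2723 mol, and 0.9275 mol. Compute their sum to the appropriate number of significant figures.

13.182 mol

4.929 mol + 0.053 mol + 7.2723 mol + 0.9275 mol = 13.1818 mol.
Addition/subtraction keeps the fewest decimal places: 4.929 → 3 decimal places, 0.053 → 3 decimal places, 7.2723 → 4 decimal places, 0.9275 → 4 decimal places; limit is 3.
Rounded to 3 decimal places: 13.182 mol.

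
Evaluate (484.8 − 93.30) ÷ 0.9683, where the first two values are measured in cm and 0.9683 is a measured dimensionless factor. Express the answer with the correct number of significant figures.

404.3 cm

484.8 cm − 93.30 cm = 391.50 cm; the difference is limited to 1 decimal place (4 s.f.).
Carrying full precision, 391.50 ÷ 0.9683 = 404.316843953… cm; 0.9683 has 4 s.f., so the result keeps min(4, 4) = 4 s.f.
Rounded to 4 significant figures: 404.3 cm.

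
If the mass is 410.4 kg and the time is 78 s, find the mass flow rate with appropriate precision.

5.3 kg/s

mass flow rate = 410.4 kg ÷ 78 s = 5.26153846154… kg/s.
410.4 has 4 significant figures; 78 has 2.
Division/multiplication keeps the fewest: 2 significant figures.
Rounded: 5.3 kg/s.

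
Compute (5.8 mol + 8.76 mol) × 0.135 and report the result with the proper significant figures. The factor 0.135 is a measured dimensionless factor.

1.97 mol

5.8 mol + 8.76 mol = 14.56 mol; the sum is limited to 1 decimal place (3 s.f.).
Carrying full precision, 14.56 × 0.135 = 1.9656 mol; 0.135 has 3 s.f., so the result keeps min(3, 3) = 3 s.f.
Rounded to 3 significant figures: 1.97 mol.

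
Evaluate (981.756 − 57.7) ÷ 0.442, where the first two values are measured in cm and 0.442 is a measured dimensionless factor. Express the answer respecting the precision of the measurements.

2.09 × 10³ cm

981.756 cm − 57.7 cm = 924.056 cm; the difference is limited to 1 decimal place (4 s.f.).
Carrying full precision, 924.056 ÷ 0.442 = 2090.62443439… cm; 0.442 has 3 s.f., so the result keeps min(4, 3) = 3 s.f.
Rounded to 3 significant figures: 2.09 × 10³ cm.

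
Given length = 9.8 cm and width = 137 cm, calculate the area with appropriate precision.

1.3 × 10³ cm²

area = 9.8 cm × 137 cm = 1342.6 cm².
9.8 has 2 significant figures; 137 has 3.
Division/multiplication keeps the fewest: 2 significant figures.
Rounded: 1.3 × 10³ cm².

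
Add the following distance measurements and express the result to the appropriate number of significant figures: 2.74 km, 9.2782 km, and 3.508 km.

15.53 km

2.74 km + 9.2782 km + 3.508 km = 15.5262 km.
Addition/subtraction keeps the fewest decimal places: 2.74 → 2 decimal places, 9.2782 → 4 decimal places, 3.508 → 3 decimal places; limit is 2.
Rounded to 2 decimal places: 15.53 km.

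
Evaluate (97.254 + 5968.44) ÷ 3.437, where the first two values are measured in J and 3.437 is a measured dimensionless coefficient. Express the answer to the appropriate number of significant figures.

97.254 J + 5968.44 J = 6065.694 J; the sum is limited to 2 decimal places (6 s.f.).
Carrying full precision, 6065.694 ÷ 3.437 = 1764.82222869… J; 3.437 has 4 s.f., so the result keeps min(6, 4) = 4 s.f.
Rounded to 4 significant figures: 1.765 × 10^3 J.

1.765 × 10^3 J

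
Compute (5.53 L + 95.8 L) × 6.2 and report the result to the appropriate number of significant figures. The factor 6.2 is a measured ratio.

6.3 × 10² L

5.53 L + 95.8 L = 101.33 L; the sum is limited to 1 decimal place (4 s.f.).
Carrying full precision, 101.33 × 6.2 = 628.246 L; 6.2 has 2 s.f., so the result keeps min(4, 2) = 2 s.f.
Rounded to 2 significant figures: 6.3 × 10² L.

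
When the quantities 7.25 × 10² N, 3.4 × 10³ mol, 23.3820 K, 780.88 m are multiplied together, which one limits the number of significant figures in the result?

3.4 × 10³ mol

7.25 × 10² N → 3 s.f.; 3.4 × 10³ mol → 2 s.f.; 23.3820 K → 6 s.f.; 780.88 m → 5 s.f.
The fewest is 2 significant figures, from 3.4 × 10³ mol.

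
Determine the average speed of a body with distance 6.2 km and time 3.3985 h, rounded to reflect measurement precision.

average speed = 6.2 km ÷ 3.3985 h = 1.82433426512… km/h.
6.2 has 2 significant figures; 3.3985 has 5.
Division/multiplication keeps the fewest: 2 significant figures.
Rounded: 1.8 km/h.

1.8 km/h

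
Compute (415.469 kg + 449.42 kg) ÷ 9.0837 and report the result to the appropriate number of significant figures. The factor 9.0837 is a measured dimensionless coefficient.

415.469 kg + 449.42 kg = 864.889 kg; the sum is limited to 2 decimal places (5 s.f.).
Carrying full precision, 864.889 ÷ 9.0837 = 95.2132941423… kg; 9.0837 has 5 s.f., so the result keeps min(5, 5) = 5 s.f.
Rounded to 5 significant figures: 95.213 kg.

95.213 kg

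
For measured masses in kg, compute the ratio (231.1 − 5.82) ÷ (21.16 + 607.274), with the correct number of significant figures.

0.3585

231.1 − 5.82 = 225.28, limited to 1 d.p. → 4 s.f.; 21.16 + 607.274 = 628.434, limited to 2 d.p. → 5 s.f.
Carrying full precision, 225.28 ÷ 628.434 = 0.358478376409…; keep min(4, 5) = 4 s.f.
Rounded to 4 significant figures: 0.3585.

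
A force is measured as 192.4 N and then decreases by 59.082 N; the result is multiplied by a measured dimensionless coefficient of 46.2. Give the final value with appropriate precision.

6.16 × 10³ N

192.4 N − 59.082 N = 133.318 N; the difference is limited to 1 decimal place (4 s.f.).
Carrying full precision, 133.318 × 46.2 = 6159.2916 N; 46.2 has 3 s.f., so the result keeps min(4, 3) = 3 s.f.
Rounded to 3 significant figures: 6.16 × 10³ N.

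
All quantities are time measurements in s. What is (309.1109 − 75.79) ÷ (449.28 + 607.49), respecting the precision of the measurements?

0.22079

309.1109 − 75.79 = 233.3209, limited to 2 d.p. → 5 s.f.; 449.28 + 607.49 = 1056.77, limited to 2 d.p. → 6 s.f.
Carrying full precision, 233.3209 ÷ 1056.77 = 0.220786831572…; keep min(5, 6) = 5 s.f.
Rounded to 5 significant figures: 0.22079.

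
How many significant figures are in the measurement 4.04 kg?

4.04: zeros between nonzero digits are significant.

3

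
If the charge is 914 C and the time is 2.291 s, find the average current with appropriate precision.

399 A

average current = 914 C ÷ 2.291 s = 398.952422523… A.
914 has 3 significant figures; 2.291 has 4.
Division/multiplication keeps the fewest: 3 significant figures.
Rounded: 399 A.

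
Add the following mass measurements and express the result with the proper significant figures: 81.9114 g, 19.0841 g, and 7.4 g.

81.9114 g + 19.0841 g + 7.4 g = 108.3955 g.
Addition/subtraction keeps the fewest decimal places: 81.9114 → 4 decimal places, 19.0841 → 4 decimal places, 7.4 → 1 decimal place; limit is 1.
Rounded to 1 decimal place: 108.4 g.

108.4 g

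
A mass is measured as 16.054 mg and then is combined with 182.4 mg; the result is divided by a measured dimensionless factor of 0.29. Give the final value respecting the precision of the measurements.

6.8 × 10² mg

16.054 mg + 182.4 mg = 198.454 mg; the sum is limited to 1 decimal place (4 s.f.).
Carrying full precision, 198.454 ÷ 0.29 = 684.324137931… mg; 0.29 has 2 s.f., so the result keeps min(4, 2) = 2 s.f.
Rounded to 2 significant figures: 6.8 × 10² mg.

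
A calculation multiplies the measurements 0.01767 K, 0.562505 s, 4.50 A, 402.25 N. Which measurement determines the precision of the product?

0.01767 K → 4 s.f.; 0.562505 s → 6 s.f.; 4.50 A → 3 s.f.; 402.25 N → 5 s.f.
The fewest is 3 significant figures, from 4.50 A.

4.50 A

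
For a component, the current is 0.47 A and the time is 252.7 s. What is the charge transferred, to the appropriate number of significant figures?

charge transferred = 0.47 A × 252.7 s = 118.769 C.
0.47 has 2 significant figures; 252.7 has 4.
Division/multiplication keeps the fewest: 2 significant figures.
Rounded: 1.2 × 10² C.

1.2 × 10² C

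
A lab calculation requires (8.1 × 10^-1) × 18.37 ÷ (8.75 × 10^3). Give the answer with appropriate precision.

0.0017

(8.1 × 10^-1) × 18.37 ÷ (8.75 × 10^3) = 0.00170053714286…
Multiplication/division keeps the fewest significant figures: 8.1 × 10^-1 → 2 s.f., 18.37 → 4 s.f., 8.75 × 10^3 → 3 s.f.; limit is 2.
Rounded to 2 significant figures: 0.0017.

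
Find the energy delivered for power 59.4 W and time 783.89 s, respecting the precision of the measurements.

energy delivered = 59.4 W × 783.89 s = 46563.066 J.
59.4 has 3 significant figures; 783.89 has 5.
Division/multiplication keeps the fewest: 3 significant figures.
Rounded: 4.66 × 10^4 J.

4.66 × 10^4 J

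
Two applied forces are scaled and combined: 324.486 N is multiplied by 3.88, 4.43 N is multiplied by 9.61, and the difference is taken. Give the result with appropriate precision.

1.22 × 10³ N

324.486 × 3.88 = 1259.00568 → 1.26 × 10³ N (3 s.f., last digit at the 10^1 place).
4.43 × 9.61 = 42.5723 → 42.6 N (3 s.f., last digit at the 10^-1 place).
Difference: 1216.43338 N; keep the coarser place, 10^1.
Result: 1.22 × 10³ N.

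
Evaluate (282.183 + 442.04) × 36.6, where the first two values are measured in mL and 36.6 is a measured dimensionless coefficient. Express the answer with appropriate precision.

282.183 mL + 442.04 mL = 724.223 mL; the sum is limited to 2 decimal places (5 s.f.).
Carrying full precision, 724.223 × 36.6 = 26506.5618 mL; 36.6 has 3 s.f., so the result keeps min(5, 3) = 3 s.f.
Rounded to 3 significant figures: 2.65 × 10⁴ mL.

2.65 × 10⁴ mL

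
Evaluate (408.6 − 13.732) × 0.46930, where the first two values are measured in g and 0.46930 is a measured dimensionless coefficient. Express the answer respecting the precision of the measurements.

408.6 g − 13.732 g = 394.868 g; the difference is limited to 1 decimal place (4 s.f.).
Carrying full precision, 394.868 × 0.46930 = 185.3115524 g; 0.46930 has 5 s.f., so the result keeps min(4, 5) = 4 s.f.
Rounded to 4 significant figures: 185.3 g.

185.3 g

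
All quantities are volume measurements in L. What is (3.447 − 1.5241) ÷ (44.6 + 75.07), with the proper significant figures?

0.01607

3.447 − 1.5241 = 1.9229, limited to 3 d.p. → 4 s.f.; 44.6 + 75.07 = 119.67, limited to 1 d.p. → 4 s.f.
Carrying full precision, 1.9229 ÷ 119.67 = 0.0160683546419…; keep min(4, 4) = 4 s.f.
Rounded to 4 significant figures: 0.01607.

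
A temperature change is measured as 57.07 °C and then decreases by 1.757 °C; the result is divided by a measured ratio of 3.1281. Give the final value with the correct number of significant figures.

57.07 °C − 1.757 °C = 55.313 °C; the difference is limited to 2 decimal places (4 s.f.).
Carrying full precision, 55.313 ÷ 3.1281 = 17.6826188421… °C; 3.1281 has 5 s.f., so the result keeps min(4, 5) = 4 s.f.
Rounded to 4 significant figures: 17.68 °C.

17.68 °C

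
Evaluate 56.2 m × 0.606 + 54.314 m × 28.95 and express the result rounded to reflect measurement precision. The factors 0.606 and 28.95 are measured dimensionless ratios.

56.2 × 0.606 = 34.0572 → 34.1 m (3 s.f., last digit at the 10^-1 place).
54.314 × 28.95 = 1572.3903 → 1572 m (4 s.f., last digit at the 10^0 place).
Sum: 1606.4475 m; keep the coarser place, 10^0.
Result: 1606 m.

1606 m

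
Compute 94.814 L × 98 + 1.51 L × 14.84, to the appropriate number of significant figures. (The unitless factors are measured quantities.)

94.814 × 98 = 9291.772 → 9.3 × 10^3 L (2 s.f., last digit at the 10^2 place).
1.51 × 14.84 = 22.4084 → 22.4 L (3 s.f., last digit at the 10^-1 place).
Sum: 9314.1804 L; keep the coarser place, 10^2.
Result: 9.3 × 10^3 L.

9.3 × 10^3 L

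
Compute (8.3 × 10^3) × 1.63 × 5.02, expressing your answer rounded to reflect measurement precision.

(8.3 × 10^3) × 1.63 × 5.02 = 67915.58
Multiplication/division keeps the fewest significant figures: 8.3 × 10^3 → 2 s.f., 1.63 → 3 s.f., 5.02 → 3 s.f.; limit is 2.
Rounded to 2 significant figures: 6.8 × 10^4.

6.8 × 10^4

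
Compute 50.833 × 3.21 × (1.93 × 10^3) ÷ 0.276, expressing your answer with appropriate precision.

50.833 × 3.21 × (1.93 × 10^3) ÷ 0.276 = 1141035.09022…
Multiplication/division keeps the fewest significant figures: 50.833 → 5 s.f., 3.21 → 3 s.f., 1.93 × 10^3 → 3 s.f., 0.276 → 3 s.f.; limit is 3.
Rounded to 3 significant figures: 1.14 × 10^6.

1.14 × 10^6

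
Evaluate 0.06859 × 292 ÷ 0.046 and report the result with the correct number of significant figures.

4.4 × 10^2

0.06859 × 292 ÷ 0.046 = 435.397391304…
Multiplication/division keeps the fewest significant figures: 0.06859 → 4 s.f., 292 → 3 s.f., 0.046 → 2 s.f.; limit is 2.
Rounded to 2 significant figures: 4.4 × 10^2.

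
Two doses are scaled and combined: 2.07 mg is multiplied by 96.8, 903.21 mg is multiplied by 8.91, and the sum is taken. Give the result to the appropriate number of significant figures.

2.07 × 96.8 = 200.376 → 2.00 × 10² mg (3 s.f., last digit at the 10^0 place).
903.21 × 8.91 = 8047.6011 → 8.05 × 10³ mg (3 s.f., last digit at the 10^1 place).
Sum: 8247.9771 mg; keep the coarser place, 10^1.
Result: 8.25 × 10³ mg.

8.25 × 10³ mg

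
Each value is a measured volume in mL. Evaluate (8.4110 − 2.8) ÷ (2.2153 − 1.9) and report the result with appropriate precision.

8.4110 − 2.8 = 5.6110, limited to 1 d.p. → 2 s.f.; 2.2153 − 1.9 = 0.3153, limited to 1 d.p. → 1 s.f.
Carrying full precision, 5.6110 ÷ 0.3153 = 17.7957500793…; keep min(2, 1) = 1 s.f.
Rounded to 1 significant figure: 2 × 10¹.

2 × 10¹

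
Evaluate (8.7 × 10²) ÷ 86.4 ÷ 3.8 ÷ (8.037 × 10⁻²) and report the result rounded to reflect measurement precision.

33

(8.7 × 10²) ÷ 86.4 ÷ 3.8 ÷ (8.037 × 10⁻²) = 32.9706831053…
Multiplication/division keeps the fewest significant figures: 8.7 × 10² → 2 s.f., 86.4 → 3 s.f., 3.8 → 2 s.f., 8.037 × 10⁻² → 4 s.f.; limit is 2.
Rounded to 2 significant figures: 33.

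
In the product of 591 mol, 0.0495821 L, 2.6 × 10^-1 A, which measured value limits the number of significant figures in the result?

591 mol → 3 s.f.; 0.0495821 L → 6 s.f.; 2.6 × 10^-1 A → 2 s.f.
The fewest is 2 significant figures, from 2.6 × 10^-1 A.

2.6 × 10^-1 A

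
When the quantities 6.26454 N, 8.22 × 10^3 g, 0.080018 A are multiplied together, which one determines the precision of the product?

6.26454 N → 6 s.f.; 8.22 × 10^3 g → 3 s.f.; 0.080018 A → 5 s.f.
The fewest is 3 significant figures, from 8.22 × 10^3 g.

8.22 × 10^3 g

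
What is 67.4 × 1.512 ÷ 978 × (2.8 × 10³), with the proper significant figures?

67.4 × 1.512 ÷ 978 × (2.8 × 10³) = 291.763435583…
Multiplication/division keeps the fewest significant figures: 67.4 → 3 s.f., 1.512 → 4 s.f., 978 → 3 s.f., 2.8 × 10³ → 2 s.f.; limit is 2.
Rounded to 2 significant figures: 2.9 × 10².

2.9 × 10²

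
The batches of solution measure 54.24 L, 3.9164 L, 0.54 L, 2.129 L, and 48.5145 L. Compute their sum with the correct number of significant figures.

54.24 L + 3.9164 L + 0.54 L + 2.129 L + 48.5145 L = 109.3399 L.
Addition/subtraction keeps the fewest decimal places: 54.24 → 2 decimal places, 3.9164 → 4 decimal places, 0.54 → 2 decimal places, 2.129 → 3 decimal places, 48.5145 → 4 decimal places; limit is 2.
Rounded to 2 decimal places: 109.34 L.

109.34 L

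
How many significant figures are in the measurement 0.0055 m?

0.0055: leading zeros are not significant.

2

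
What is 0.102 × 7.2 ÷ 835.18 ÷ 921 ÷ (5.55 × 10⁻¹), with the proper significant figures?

1.7 × 10⁻⁶

0.102 × 7.2 ÷ 835.18 ÷ 921 ÷ (5.55 × 10⁻¹) = 0.00000172028328318…
Multiplication/division keeps the fewest significant figures: 0.102 → 3 s.f., 7.2 → 2 s.f., 835.18 → 5 s.f., 921 → 3 s.f., 5.55 × 10⁻¹ → 3 s.f.; limit is 2.
Rounded to 2 significant figures: 1.7 × 10⁻⁶.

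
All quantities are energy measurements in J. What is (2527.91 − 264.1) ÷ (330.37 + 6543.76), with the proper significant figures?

2527.91 − 264.1 = 2263.81, limited to 1 d.p. → 5 s.f.; 330.37 + 6543.76 = 6874.13, limited to 2 d.p. → 6 s.f.
Carrying full precision, 2263.81 ÷ 6874.13 = 0.32932312889…; keep min(5, 6) = 5 s.f.
Rounded to 5 significant figures: 0.32932.

0.32932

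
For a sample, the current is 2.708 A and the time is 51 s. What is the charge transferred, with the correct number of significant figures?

1.4 × 10² C

charge transferred = 2.708 A × 51 s = 138.108 C.
2.708 has 4 significant figures; 51 has 2.
Division/multiplication keeps the fewest: 2 significant figures.
Rounded: 1.4 × 10² C.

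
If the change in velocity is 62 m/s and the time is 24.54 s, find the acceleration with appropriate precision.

acceleration = 62 m/s ÷ 24.54 s = 2.52648736756… m/s².
62 has 2 significant figures; 24.54 has 4.
Division/multiplication keeps the fewest: 2 significant figures.
Rounded: 2.5 m/s².

2.5 m/s²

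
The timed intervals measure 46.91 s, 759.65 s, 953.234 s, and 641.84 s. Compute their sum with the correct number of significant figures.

2401.63 s

46.91 s + 759.65 s + 953.234 s + 641.84 s = 2401.634 s.
Addition/subtraction keeps the fewest decimal places: 46.91 → 2 decimal places, 759.65 → 2 decimal places, 953.234 → 3 decimal places, 641.84 → 2 decimal places; limit is 2.
Rounded to 2 decimal places: 2401.63 s.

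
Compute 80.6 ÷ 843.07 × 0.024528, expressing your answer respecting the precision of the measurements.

0.00234

80.6 ÷ 843.07 × 0.024528 = 0.00234494976692…
Multiplication/division keeps the fewest significant figures: 80.6 → 3 s.f., 843.07 → 5 s.f., 0.024528 → 5 s.f.; limit is 3.
Rounded to 3 significant figures: 0.00234.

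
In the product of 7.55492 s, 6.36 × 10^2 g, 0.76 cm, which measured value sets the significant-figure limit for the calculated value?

0.76 cm

7.55492 s → 6 s.f.; 6.36 × 10^2 g → 3 s.f.; 0.76 cm → 2 s.f.
The fewest is 2 significant figures, from 0.76 cm.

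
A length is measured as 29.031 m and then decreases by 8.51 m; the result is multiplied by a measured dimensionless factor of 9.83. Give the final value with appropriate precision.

202 m

29.031 m − 8.51 m = 20.521 m; the difference is limited to 2 decimal places (4 s.f.).
Carrying full precision, 20.521 × 9.83 = 201.72143 m; 9.83 has 3 s.f., so the result keeps min(4, 3) = 3 s.f.
Rounded to 3 significant figures: 202 m.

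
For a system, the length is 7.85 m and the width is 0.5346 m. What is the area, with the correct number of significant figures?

4.20 m²

area = 7.85 m × 0.5346 m = 4.19661 m².
7.85 has 3 significant figures; 0.5346 has 4.
Division/multiplication keeps the fewest: 3 significant figures.
Rounded: 4.20 m².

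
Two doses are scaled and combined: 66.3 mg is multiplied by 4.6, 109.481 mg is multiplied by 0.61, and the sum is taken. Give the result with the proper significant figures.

3.7 × 10² mg

66.3 × 4.6 = 304.98 → 3.0 × 10² mg (2 s.f., last digit at the 10^1 place).
109.481 × 0.61 = 66.78341 → 67 mg (2 s.f., last digit at the 10^0 place).
Sum: 371.76341 mg; keep the coarser place, 10^1.
Result: 3.7 × 10² mg.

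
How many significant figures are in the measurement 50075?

5

50075: zeros between nonzero digits are significant.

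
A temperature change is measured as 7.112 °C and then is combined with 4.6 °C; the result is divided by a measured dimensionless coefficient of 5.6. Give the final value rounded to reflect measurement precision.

2.1 °C

7.112 °C + 4.6 °C = 11.712 °C; the sum is limited to 1 decimal place (3 s.f.).
Carrying full precision, 11.712 ÷ 5.6 = 2.09142857143… °C; 5.6 has 2 s.f., so the result keeps min(3, 2) = 2 s.f.
Rounded to 2 significant figures: 2.1 °C.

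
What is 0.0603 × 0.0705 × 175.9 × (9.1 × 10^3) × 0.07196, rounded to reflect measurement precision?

4.9 × 10^2

0.0603 × 0.0705 × 175.9 × (9.1 × 10^3) × 0.07196 = 489.6714862…
Multiplication/division keeps the fewest significant figures: 0.0603 → 3 s.f., 0.0705 → 3 s.f., 175.9 → 4 s.f., 9.1 × 10^3 → 2 s.f., 0.07196 → 4 s.f.; limit is 2.
Rounded to 2 significant figures: 4.9 × 10^2.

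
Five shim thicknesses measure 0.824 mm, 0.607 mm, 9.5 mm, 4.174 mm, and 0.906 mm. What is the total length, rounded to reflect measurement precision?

16.0 mm

0.824 mm + 0.607 mm + 9.5 mm + 4.174 mm + 0.906 mm = 16.011 mm.
Addition/subtraction keeps the fewest decimal places: 0.824 → 3 decimal places, 0.607 → 3 decimal places, 9.5 → 1 decimal place, 4.174 → 3 decimal places, 0.906 → 3 decimal places; limit is 1.
Rounded to 1 decimal place: 16.0 mm.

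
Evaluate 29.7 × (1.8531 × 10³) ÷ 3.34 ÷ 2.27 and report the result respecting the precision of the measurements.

7.26 × 10³

29.7 × (1.8531 × 10³) ÷ 3.34 ÷ 2.27 = 7259.10337914…
Multiplication/division keeps the fewest significant figures: 29.7 → 3 s.f., 1.8531 × 10³ → 5 s.f., 3.34 → 3 s.f., 2.27 → 3 s.f.; limit is 3.
Rounded to 3 significant figures: 7.26 × 10³.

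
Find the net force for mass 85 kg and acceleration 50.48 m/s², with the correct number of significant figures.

net force = 85 kg × 50.48 m/s² = 4290.8 N.
85 has 2 significant figures; 50.48 has 4.
Division/multiplication keeps the fewest: 2 significant figures.
Rounded: 4.3 × 10³ N.

4.3 × 10³ N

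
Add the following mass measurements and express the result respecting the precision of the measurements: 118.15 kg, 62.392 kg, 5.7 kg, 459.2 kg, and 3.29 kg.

118.15 kg + 62.392 kg + 5.7 kg + 459.2 kg + 3.29 kg = 648.732 kg.
Addition/subtraction keeps the fewest decimal places: 118.15 → 2 decimal places, 62.392 → 3 decimal places, 5.7 → 1 decimal place, 459.2 → 1 decimal place, 3.29 → 2 decimal places; limit is 1.
Rounded to 1 decimal place: 648.7 kg.

648.7 kg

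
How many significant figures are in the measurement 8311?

8311: every digit is nonzero and significant.

4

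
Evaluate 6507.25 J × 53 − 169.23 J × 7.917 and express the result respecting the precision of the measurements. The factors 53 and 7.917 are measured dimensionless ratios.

6507.25 × 53 = 344884.25 → 3.4 × 10^5 J (2 s.f., last digit at the 10^4 place).
169.23 × 7.917 = 1339.79391 → 1340. J (4 s.f., last digit at the 10^0 place).
Difference: 343544.45609 J; keep the coarser place, 10^4.
Result: 3.4 × 10^5 J.

3.4 × 10^5 J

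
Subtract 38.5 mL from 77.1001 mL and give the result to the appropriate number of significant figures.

38.6 mL

77.1001 mL − 38.5 mL = 38.6001 mL.
Addition/subtraction keeps the fewest decimal places: 77.1001 → 4 decimal places, 38.5 → 1 decimal place; limit is 1.
Rounded to 1 decimal place: 38.6 mL.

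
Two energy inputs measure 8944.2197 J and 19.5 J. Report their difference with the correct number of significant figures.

8924.7 J

8944.2197 J − 19.5 J = 8924.7197 J.
Addition/subtraction keeps the fewest decimal places: 8944.2197 → 4 decimal places, 19.5 → 1 decimal place; limit is 1.
Rounded to 1 decimal place: 8924.7 J.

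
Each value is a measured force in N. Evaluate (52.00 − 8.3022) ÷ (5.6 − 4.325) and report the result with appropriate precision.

34

52.00 − 8.3022 = 43.6978, limited to 2 d.p. → 4 s.f.; 5.6 − 4.325 = 1.275, limited to 1 d.p. → 2 s.f.
Carrying full precision, 43.6978 ÷ 1.275 = 34.2727843137…; keep min(4, 2) = 2 s.f.
Rounded to 2 significant figures: 34.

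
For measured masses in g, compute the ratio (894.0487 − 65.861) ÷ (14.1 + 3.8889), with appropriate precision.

46.0

894.0487 − 65.861 = 828.1877, limited to 3 d.p. → 6 s.f.; 14.1 + 3.8889 = 17.9889, limited to 1 d.p. → 3 s.f.
Carrying full precision, 828.1877 ÷ 17.9889 = 46.0388183824…; keep min(6, 3) = 3 s.f.
Rounded to 3 significant figures: 46.0.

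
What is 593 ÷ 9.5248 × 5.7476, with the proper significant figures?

593 ÷ 9.5248 × 5.7476 = 357.837098942…
Multiplication/division keeps the fewest significant figures: 593 → 3 s.f., 9.5248 → 5 s.f., 5.7476 → 5 s.f.; limit is 3.
Rounded to 3 significant figures: 358.

358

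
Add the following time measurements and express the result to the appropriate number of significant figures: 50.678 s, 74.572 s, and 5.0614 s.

1.30311 × 10^2 s

50.678 s + 74.572 s + 5.0614 s = 130.3114 s.
Addition/subtraction keeps the fewest decimal places: 50.678 → 3 decimal places, 74.572 → 3 decimal places, 5.0614 → 4 decimal places; limit is 3.
Rounded to 3 decimal places: 1.30311 × 10^2 s.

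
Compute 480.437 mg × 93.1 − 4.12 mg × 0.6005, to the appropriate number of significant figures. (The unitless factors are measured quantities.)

4.47 × 10⁴ mg

480.437 × 93.1 = 44728.6847 → 4.47 × 10⁴ mg (3 s.f., last digit at the 10^2 place).
4.12 × 0.6005 = 2.47406 → 2.47 mg (3 s.f., last digit at the 10^-2 place).
Difference: 44726.21064 mg; keep the coarser place, 10^2.
Result: 4.47 × 10⁴ mg.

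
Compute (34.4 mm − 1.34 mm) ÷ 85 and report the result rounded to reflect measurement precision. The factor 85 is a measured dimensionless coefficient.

0.39 mm

34.4 mm − 1.34 mm = 33.06 mm; the difference is limited to 1 decimal place (3 s.f.).
Carrying full precision, 33.06 ÷ 85 = 0.388941176471… mm; 85 has 2 s.f., so the result keeps min(3, 2) = 2 s.f.
Rounded to 2 significant figures: 0.39 mm.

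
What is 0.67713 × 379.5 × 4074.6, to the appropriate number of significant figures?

1.047 × 10^6

0.67713 × 379.5 × 4074.6 = 1047053.36429…
Multiplication/division keeps the fewest significant figures: 0.67713 → 5 s.f., 379.5 → 4 s.f., 4074.6 → 5 s.f.; limit is 4.
Rounded to 4 significant figures: 1.047 × 10^6.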